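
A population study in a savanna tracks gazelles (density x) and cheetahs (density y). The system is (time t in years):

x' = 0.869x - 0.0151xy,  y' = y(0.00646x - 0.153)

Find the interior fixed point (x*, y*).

Set dy/dt = 0 with y > 0: 0.00646x - 0.153 = 0, so x* = 0.153/0.00646 = 23.7.
Set dx/dt = 0 with x > 0: 0.869 - 0.0151y = 0, so y* = 0.869/0.0151 = 57.5.

x* ≈ 23.7, y* ≈ 57.5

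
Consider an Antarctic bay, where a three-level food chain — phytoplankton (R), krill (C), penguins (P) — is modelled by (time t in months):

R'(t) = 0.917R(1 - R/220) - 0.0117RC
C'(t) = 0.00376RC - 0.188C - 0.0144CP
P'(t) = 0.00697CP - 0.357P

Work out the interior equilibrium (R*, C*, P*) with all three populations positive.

From dP/dt = 0: 0.00697C* = 0.357, so C* = 51.2.
From dR/dt = 0: 0.917(1 - R*/220) = 0.0117·51.2, giving R* = 220·(1 - 0.654) = 76.2.
From dC/dt = 0: 0.00376·76.2 - 0.188 = 0.0144P*, so P* = 0.0986/0.0144 = 6.85.

R* ≈ 76.2, C* ≈ 51.2, P* ≈ 6.85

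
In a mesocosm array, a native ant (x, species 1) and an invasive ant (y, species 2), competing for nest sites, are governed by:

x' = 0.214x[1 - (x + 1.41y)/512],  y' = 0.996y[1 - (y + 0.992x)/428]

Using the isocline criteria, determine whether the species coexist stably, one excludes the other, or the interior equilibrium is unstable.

Compare the nullcline intercepts: K1/α12 = 512/1.41 = 363 < K2 = 428; K2/α21 = 428/0.992 = 431 < K1 = 512.
Since both are reversed, neither can invade when rare; the interior point is a saddle.

unstable coexistence (outcome depends on initial conditions)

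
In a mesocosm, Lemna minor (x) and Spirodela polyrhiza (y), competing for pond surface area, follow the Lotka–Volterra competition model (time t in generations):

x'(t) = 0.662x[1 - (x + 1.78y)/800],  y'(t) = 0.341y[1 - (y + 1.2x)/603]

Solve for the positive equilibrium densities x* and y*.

Setting both brackets to zero gives the nullclines x + 1.78y = 800 and 1.2x + y = 603.
Substituting y = 603 - 1.2x into the first: x(1 - 1.78·1.2) = 800 - 1.78·603.
So x* = -273/-1.14 = 241, and then y* = 603 - 1.2·241 = 314.

x* ≈ 241, y* ≈ 314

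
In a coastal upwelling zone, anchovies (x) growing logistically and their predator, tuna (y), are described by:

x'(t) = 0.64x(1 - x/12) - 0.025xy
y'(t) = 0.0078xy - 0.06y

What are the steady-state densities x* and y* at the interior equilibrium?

x* ≈ 7.69, y* ≈ 9.19

From dy/dt = 0 with y > 0: 0.0078x* = 0.06, so x* = 7.69.
Substitute into dx/dt = 0: 0.64(1 - 7.69/12) = 0.025y*.
The bracket is 0.359, giving y* = 0.23/0.025 = 9.19.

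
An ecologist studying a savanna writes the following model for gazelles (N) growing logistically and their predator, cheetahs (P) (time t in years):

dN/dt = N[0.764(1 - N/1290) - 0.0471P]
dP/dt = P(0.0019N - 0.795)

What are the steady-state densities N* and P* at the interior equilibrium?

From dP/dt = 0 with P > 0: 0.0019N* = 0.795, so N* = 418.
Substitute into dN/dt = 0: 0.764(1 - 418/1290) = 0.0471P*.
The bracket is 0.676, giving P* = 0.516/0.0471 = 11.

N* ≈ 418, P* ≈ 11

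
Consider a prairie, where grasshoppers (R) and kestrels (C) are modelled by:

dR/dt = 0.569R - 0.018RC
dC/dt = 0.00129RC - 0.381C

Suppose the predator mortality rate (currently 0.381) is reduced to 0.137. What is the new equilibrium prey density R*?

At the interior fixed point, setting dC/dt = 0 with C > 0 fixes R* = (predator death rate)/(RC coefficient) — independent of the other coefficients.
With the change, R* = 0.137/0.00129 = 106; it falls from 295.

R* ≈ 106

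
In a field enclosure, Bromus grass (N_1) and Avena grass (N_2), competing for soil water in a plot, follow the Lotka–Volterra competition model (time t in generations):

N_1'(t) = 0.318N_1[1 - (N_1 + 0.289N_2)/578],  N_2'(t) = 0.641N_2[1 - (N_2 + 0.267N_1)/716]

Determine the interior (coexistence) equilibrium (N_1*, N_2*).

Setting both brackets to zero gives the nullclines N_1 + 0.289N_2 = 578 and 0.267N_1 + N_2 = 716.
Substituting N_2 = 716 - 0.267N_1 into the first: N_1(1 - 0.289·0.267) = 578 - 0.289·716.
So N_1* = 371/0.923 = 402, and then N_2* = 716 - 0.267·402 = 609.

N_1* ≈ 402, N_2* ≈ 609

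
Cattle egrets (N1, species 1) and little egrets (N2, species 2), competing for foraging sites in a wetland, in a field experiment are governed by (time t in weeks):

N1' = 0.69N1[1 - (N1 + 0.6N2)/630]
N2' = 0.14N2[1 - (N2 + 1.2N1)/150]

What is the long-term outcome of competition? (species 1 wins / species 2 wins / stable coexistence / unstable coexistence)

Compare the nullcline intercepts: K1/α12 = 630/0.6 = 1050 > K2 = 150; K2/α21 = 150/1.2 = 125 < K1 = 630.
Since the inequalities point opposite ways, species 1 can invade but species 2 cannot.

species 1 excludes species 2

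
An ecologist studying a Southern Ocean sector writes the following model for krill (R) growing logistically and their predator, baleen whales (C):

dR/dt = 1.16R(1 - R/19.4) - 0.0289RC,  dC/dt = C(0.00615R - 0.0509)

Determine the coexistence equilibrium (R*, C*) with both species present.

From dC/dt = 0 with C > 0: 0.00615R* = 0.0509, so R* = 8.28.
Substitute into dR/dt = 0: 1.16(1 - 8.28/19.4) = 0.0289C*.
The bracket is 0.573, giving C* = 0.665/0.0289 = 23.

R* ≈ 8.28, C* ≈ 23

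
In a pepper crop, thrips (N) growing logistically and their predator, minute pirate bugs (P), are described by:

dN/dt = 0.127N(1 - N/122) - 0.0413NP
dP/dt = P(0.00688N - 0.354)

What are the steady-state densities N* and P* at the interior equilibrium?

From dP/dt = 0 with P > 0: 0.00688N* = 0.354, so N* = 51.5.
Substitute into dN/dt = 0: 0.127(1 - 51.5/122) = 0.0413P*.
The bracket is 0.578, giving P* = 0.0734/0.0413 = 1.78.

N* ≈ 51.5, P* ≈ 1.78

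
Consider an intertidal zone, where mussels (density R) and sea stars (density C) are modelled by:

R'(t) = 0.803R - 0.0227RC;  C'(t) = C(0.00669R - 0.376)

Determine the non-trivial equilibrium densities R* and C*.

R* ≈ 56.2, C* ≈ 35.4

Set dC/dt = 0 with C > 0: 0.00669R - 0.376 = 0, so R* = 0.376/0.00669 = 56.2.
Set dR/dt = 0 with R > 0: 0.803 - 0.0227C = 0, so C* = 0.803/0.0227 = 35.4.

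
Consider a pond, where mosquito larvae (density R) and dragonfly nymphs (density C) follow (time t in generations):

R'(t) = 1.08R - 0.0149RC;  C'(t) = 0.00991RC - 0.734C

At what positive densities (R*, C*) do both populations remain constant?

R* ≈ 74.1, C* ≈ 72.5

Set dC/dt = 0 with C > 0: 0.00991R - 0.734 = 0, so R* = 0.734/0.00991 = 74.1.
Set dR/dt = 0 with R > 0: 1.08 - 0.0149C = 0, so C* = 1.08/0.0149 = 72.5.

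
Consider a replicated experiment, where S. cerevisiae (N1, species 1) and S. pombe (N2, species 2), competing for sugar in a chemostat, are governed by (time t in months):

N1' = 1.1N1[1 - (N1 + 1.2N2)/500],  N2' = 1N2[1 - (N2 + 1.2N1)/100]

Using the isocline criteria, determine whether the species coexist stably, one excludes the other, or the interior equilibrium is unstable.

species 1 excludes species 2

Compare the nullcline intercepts: K1/α12 = 500/1.2 = 417 > K2 = 100; K2/α21 = 100/1.2 = 83.3 < K1 = 500.
Since the inequalities point opposite ways, species 1 can invade but species 2 cannot.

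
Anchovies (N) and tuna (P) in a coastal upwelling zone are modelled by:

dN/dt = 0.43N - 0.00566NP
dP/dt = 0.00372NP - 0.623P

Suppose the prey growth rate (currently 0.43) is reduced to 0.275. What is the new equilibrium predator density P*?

At the interior fixed point, setting dN/dt = 0 with N > 0 fixes P* = (prey growth rate)/(NP coefficient) — independent of the other coefficients.
With the change, P* = 0.275/0.00566 = 48.6; it falls from 76.

P* ≈ 48.6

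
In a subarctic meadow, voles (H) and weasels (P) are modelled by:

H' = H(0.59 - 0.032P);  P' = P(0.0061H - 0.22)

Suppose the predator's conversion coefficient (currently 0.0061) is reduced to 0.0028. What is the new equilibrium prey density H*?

At the interior fixed point, setting dP/dt = 0 with P > 0 fixes H* = (predator death rate)/(HP coefficient) — independent of the other coefficients.
With the change, H* = 0.22/0.0028 = 78.6; it rises from 36.1.

H* ≈ 78.6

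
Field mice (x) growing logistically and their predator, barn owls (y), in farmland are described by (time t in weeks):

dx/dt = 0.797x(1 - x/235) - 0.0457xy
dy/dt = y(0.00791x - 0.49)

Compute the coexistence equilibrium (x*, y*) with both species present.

From dy/dt = 0 with y > 0: 0.00791x* = 0.49, so x* = 61.9.
Substitute into dx/dt = 0: 0.797(1 - 61.9/235) = 0.0457y*.
The bracket is 0.736, giving y* = 0.587/0.0457 = 12.8.

x* ≈ 61.9, y* ≈ 12.8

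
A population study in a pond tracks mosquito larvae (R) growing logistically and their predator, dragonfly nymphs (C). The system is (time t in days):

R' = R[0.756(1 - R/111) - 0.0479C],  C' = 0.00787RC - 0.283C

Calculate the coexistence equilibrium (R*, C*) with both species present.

R* ≈ 36, C* ≈ 10.7

From dC/dt = 0 with C > 0: 0.00787R* = 0.283, so R* = 36.
Substitute into dR/dt = 0: 0.756(1 - 36/111) = 0.0479C*.
The bracket is 0.676, giving C* = 0.511/0.0479 = 10.7.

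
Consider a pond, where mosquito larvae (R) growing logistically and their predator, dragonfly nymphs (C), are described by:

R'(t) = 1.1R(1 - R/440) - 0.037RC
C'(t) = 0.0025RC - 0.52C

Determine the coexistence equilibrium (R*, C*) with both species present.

R* ≈ 208, C* ≈ 15.7

From dC/dt = 0 with C > 0: 0.0025R* = 0.52, so R* = 208.
Substitute into dR/dt = 0: 1.1(1 - 208/440) = 0.037C*.
The bracket is 0.527, giving C* = 0.58/0.037 = 15.7.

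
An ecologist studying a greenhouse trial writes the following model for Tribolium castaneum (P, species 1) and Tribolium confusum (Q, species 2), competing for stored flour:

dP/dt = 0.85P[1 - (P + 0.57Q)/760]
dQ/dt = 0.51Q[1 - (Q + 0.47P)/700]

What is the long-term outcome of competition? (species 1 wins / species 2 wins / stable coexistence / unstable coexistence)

Compare the nullcline intercepts: K1/α12 = 760/0.57 = 1330 > K2 = 700; K2/α21 = 700/0.47 = 1490 > K1 = 760.
Since both inequalities hold, each species can invade when rare, so the interior equilibrium is stable.

stable coexistence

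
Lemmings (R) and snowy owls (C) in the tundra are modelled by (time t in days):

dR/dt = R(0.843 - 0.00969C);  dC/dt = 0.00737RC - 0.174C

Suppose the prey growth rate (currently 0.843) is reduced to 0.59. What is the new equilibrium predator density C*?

C* ≈ 60.9

At the interior fixed point, setting dR/dt = 0 with R > 0 fixes C* = (prey growth rate)/(RC coefficient) — independent of the other coefficients.
With the change, C* = 0.59/0.00969 = 60.9; it falls from 87.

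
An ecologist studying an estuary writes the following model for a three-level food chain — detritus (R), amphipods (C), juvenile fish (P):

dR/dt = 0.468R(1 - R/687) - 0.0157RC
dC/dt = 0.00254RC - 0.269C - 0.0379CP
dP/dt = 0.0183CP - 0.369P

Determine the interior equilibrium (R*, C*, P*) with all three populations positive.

R* ≈ 222, C* ≈ 20.2, P* ≈ 7.8

From dP/dt = 0: 0.0183C* = 0.369, so C* = 20.2.
From dR/dt = 0: 0.468(1 - R*/687) = 0.0157·20.2, giving R* = 687·(1 - 0.676) = 222.
From dC/dt = 0: 0.00254·222 - 0.269 = 0.0379P*, so P* = 0.296/0.0379 = 7.8.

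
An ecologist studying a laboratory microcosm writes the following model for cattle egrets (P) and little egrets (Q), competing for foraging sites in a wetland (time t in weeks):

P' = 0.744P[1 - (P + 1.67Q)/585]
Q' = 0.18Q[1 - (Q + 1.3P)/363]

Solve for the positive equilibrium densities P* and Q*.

P* ≈ 18.1, Q* ≈ 339

Setting both brackets to zero gives the nullclines P + 1.67Q = 585 and 1.3P + Q = 363.
Substituting Q = 363 - 1.3P into the first: P(1 - 1.67·1.3) = 585 - 1.67·363.
So P* = -21.2/-1.17 = 18.1, and then Q* = 363 - 1.3·18.1 = 339.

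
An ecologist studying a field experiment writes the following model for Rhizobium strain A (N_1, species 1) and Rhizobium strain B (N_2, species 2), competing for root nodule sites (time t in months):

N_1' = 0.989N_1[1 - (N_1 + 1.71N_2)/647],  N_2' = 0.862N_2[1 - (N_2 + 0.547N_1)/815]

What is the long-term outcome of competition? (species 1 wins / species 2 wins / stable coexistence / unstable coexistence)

species 2 excludes species 1

Compare the nullcline intercepts: K1/α12 = 647/1.71 = 378 < K2 = 815; K2/α21 = 815/0.547 = 1490 > K1 = 647.
Since the inequalities point opposite ways, species 2 can invade but species 1 cannot.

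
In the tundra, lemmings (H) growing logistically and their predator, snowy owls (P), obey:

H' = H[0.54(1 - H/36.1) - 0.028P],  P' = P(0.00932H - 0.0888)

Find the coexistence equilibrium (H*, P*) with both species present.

From dP/dt = 0 with P > 0: 0.00932H* = 0.0888, so H* = 9.53.
Substitute into dH/dt = 0: 0.54(1 - 9.53/36.1) = 0.028P*.
The bracket is 0.736, giving P* = 0.397/0.028 = 14.2.

H* ≈ 9.53, P* ≈ 14.2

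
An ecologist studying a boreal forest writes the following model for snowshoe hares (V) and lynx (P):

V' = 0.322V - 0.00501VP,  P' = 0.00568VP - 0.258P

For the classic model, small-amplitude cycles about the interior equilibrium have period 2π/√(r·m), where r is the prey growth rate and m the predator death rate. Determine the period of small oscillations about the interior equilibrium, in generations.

T ≈ 21.8 generations

Here r = 0.322 and m = 0.258, so r·m = 0.0831.
ω = √0.0831 = 0.288 per generation, hence T = 2π/ω ≈ 21.8 generations.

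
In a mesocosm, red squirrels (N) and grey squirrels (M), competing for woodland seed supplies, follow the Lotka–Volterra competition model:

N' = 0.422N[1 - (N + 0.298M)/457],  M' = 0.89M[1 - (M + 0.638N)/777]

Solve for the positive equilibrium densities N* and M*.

N* ≈ 278, M* ≈ 599

Setting both brackets to zero gives the nullclines N + 0.298M = 457 and 0.638N + M = 777.
Substituting M = 777 - 0.638N into the first: N(1 - 0.298·0.638) = 457 - 0.298·777.
So N* = 225/0.81 = 278, and then M* = 777 - 0.638·278 = 599.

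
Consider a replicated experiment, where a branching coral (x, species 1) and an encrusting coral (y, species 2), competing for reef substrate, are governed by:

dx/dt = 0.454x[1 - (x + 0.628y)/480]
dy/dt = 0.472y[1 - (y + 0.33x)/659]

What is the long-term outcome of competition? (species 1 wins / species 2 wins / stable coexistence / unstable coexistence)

stable coexistence

Compare the nullcline intercepts: K1/α12 = 480/0.628 = 764 > K2 = 659; K2/α21 = 659/0.33 = 2000 > K1 = 480.
Since both inequalities hold, each species can invade when rare, so the interior equilibrium is stable.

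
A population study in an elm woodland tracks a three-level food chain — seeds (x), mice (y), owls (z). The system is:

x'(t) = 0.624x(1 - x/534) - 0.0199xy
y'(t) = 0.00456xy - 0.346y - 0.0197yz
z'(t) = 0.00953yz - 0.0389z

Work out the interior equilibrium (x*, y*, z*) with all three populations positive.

From dz/dt = 0: 0.00953y* = 0.0389, so y* = 4.08.
From dx/dt = 0: 0.624(1 - x*/534) = 0.0199·4.08, giving x* = 534·(1 - 0.13) = 464.
From dy/dt = 0: 0.00456·464 - 0.346 = 0.0197z*, so z* = 1.77/0.0197 = 90.

x* ≈ 464, y* ≈ 4.08, z* ≈ 90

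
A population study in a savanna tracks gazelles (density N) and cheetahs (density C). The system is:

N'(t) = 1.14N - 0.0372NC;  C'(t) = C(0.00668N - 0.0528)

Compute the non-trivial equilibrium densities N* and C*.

N* ≈ 7.9, C* ≈ 30.6

Set dC/dt = 0 with C > 0: 0.00668N - 0.0528 = 0, so N* = 0.0528/0.00668 = 7.9.
Set dN/dt = 0 with N > 0: 1.14 - 0.0372C = 0, so C* = 1.14/0.0372 = 30.6.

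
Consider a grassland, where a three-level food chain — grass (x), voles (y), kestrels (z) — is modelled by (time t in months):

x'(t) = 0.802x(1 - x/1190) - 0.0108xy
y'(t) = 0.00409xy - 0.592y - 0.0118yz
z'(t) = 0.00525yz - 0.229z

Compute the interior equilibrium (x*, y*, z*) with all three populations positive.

x* ≈ 491, y* ≈ 43.6, z* ≈ 120

From dz/dt = 0: 0.00525y* = 0.229, so y* = 43.6.
From dx/dt = 0: 0.802(1 - x*/1190) = 0.0108·43.6, giving x* = 1190·(1 - 0.587) = 491.
From dy/dt = 0: 0.00409·491 - 0.592 = 0.0118z*, so z* = 1.42/0.0118 = 120.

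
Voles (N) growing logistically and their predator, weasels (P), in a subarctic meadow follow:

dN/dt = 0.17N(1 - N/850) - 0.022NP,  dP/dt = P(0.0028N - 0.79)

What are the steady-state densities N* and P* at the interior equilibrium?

N* ≈ 282, P* ≈ 5.16

From dP/dt = 0 with P > 0: 0.0028N* = 0.79, so N* = 282.
Substitute into dN/dt = 0: 0.17(1 - 282/850) = 0.022P*.
The bracket is 0.668, giving P* = 0.114/0.022 = 5.16.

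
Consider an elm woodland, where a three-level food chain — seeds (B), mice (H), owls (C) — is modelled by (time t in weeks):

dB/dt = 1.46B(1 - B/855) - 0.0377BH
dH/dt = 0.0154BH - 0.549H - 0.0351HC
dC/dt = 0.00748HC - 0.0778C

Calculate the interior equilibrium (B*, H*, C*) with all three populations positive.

From dC/dt = 0: 0.00748H* = 0.0778, so H* = 10.4.
From dB/dt = 0: 1.46(1 - B*/855) = 0.0377·10.4, giving B* = 855·(1 - 0.269) = 625.
From dH/dt = 0: 0.0154·625 - 0.549 = 0.0351C*, so C* = 9.08/0.0351 = 259.

B* ≈ 625, H* ≈ 10.4, C* ≈ 259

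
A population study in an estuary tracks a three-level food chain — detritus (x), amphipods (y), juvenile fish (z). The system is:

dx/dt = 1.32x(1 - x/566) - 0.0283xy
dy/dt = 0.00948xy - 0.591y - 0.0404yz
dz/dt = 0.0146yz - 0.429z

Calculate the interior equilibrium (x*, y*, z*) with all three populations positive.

x* ≈ 209, y* ≈ 29.4, z* ≈ 34.5

From dz/dt = 0: 0.0146y* = 0.429, so y* = 29.4.
From dx/dt = 0: 1.32(1 - x*/566) = 0.0283·29.4, giving x* = 566·(1 - 0.63) = 209.
From dy/dt = 0: 0.00948·209 - 0.591 = 0.0404z*, so z* = 1.39/0.0404 = 34.5.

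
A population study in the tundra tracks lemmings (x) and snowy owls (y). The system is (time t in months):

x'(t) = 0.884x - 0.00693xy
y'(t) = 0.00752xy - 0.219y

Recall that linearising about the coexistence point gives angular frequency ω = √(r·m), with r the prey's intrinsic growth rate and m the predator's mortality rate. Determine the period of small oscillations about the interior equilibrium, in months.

Here r = 0.884 and m = 0.219, so r·m = 0.194.
ω = √0.194 = 0.44 per month, hence T = 2π/ω ≈ 14.3 months.

T ≈ 14.3 months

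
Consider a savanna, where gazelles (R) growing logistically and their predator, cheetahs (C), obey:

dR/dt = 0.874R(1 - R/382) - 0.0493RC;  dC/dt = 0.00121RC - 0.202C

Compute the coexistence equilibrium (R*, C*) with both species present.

R* ≈ 167, C* ≈ 9.98

From dC/dt = 0 with C > 0: 0.00121R* = 0.202, so R* = 167.
Substitute into dR/dt = 0: 0.874(1 - 167/382) = 0.0493C*.
The bracket is 0.563, giving C* = 0.492/0.0493 = 9.98.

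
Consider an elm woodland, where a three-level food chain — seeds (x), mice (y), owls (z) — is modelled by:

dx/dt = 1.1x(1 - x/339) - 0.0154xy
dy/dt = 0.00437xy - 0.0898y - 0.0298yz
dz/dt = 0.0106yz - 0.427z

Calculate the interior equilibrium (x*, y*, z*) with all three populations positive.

From dz/dt = 0: 0.0106y* = 0.427, so y* = 40.3.
From dx/dt = 0: 1.1(1 - x*/339) = 0.0154·40.3, giving x* = 339·(1 - 0.564) = 148.
From dy/dt = 0: 0.00437·148 - 0.0898 = 0.0298z*, so z* = 0.556/0.0298 = 18.7.

x* ≈ 148, y* ≈ 40.3, z* ≈ 18.7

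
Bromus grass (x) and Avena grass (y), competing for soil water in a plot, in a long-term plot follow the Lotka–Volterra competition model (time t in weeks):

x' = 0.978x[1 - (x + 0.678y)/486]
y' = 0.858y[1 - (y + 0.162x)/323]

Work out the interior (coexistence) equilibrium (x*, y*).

x* ≈ 300, y* ≈ 274

Setting both brackets to zero gives the nullclines x + 0.678y = 486 and 0.162x + y = 323.
Substituting y = 323 - 0.162x into the first: x(1 - 0.678·0.162) = 486 - 0.678·323.
So x* = 267/0.89 = 300, and then y* = 323 - 0.162·300 = 274.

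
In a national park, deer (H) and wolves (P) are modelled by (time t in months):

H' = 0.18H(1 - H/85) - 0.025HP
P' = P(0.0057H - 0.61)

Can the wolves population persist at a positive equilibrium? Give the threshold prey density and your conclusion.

The predator equation gives dP/dt > 0 only when H > 0.61/0.0057 = 107.
Without the predator, H → K = 85. Since 85 < 107, the predator cannot invade.

Threshold H = 107; K < 107, so no, the predator goes extinct.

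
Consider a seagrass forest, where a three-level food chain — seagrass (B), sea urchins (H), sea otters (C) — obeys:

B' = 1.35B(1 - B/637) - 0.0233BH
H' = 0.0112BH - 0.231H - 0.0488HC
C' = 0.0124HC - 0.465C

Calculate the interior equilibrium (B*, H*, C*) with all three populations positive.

From dC/dt = 0: 0.0124H* = 0.465, so H* = 37.5.
From dB/dt = 0: 1.35(1 - B*/637) = 0.0233·37.5, giving B* = 637·(1 - 0.647) = 225.
From dH/dt = 0: 0.0112·225 - 0.231 = 0.0488C*, so C* = 2.29/0.0488 = 46.8.

B* ≈ 225, H* ≈ 37.5, C* ≈ 46.8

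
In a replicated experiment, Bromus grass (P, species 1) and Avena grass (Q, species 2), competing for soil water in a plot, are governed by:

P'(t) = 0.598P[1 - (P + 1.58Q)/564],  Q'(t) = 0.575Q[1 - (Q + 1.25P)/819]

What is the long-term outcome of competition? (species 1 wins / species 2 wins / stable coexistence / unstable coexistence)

Compare the nullcline intercepts: K1/α12 = 564/1.58 = 357 < K2 = 819; K2/α21 = 819/1.25 = 655 > K1 = 564.
Since the inequalities point opposite ways, species 2 can invade but species 1 cannot.

species 2 excludes species 1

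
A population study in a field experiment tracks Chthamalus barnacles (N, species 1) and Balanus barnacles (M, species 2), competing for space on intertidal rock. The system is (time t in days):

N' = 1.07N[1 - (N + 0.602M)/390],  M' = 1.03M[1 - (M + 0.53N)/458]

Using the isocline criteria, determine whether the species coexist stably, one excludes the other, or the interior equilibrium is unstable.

Compare the nullcline intercepts: K1/α12 = 390/0.602 = 648 > K2 = 458; K2/α21 = 458/0.53 = 864 > K1 = 390.
Since both inequalities hold, each species can invade when rare, so the interior equilibrium is stable.

stable coexistence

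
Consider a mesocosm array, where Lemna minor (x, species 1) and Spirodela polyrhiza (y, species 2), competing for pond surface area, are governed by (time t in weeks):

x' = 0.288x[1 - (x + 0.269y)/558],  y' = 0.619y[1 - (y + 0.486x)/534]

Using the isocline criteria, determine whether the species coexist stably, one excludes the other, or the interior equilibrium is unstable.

Compare the nullcline intercepts: K1/α12 = 558/0.269 = 2070 > K2 = 534; K2/α21 = 534/0.486 = 1100 > K1 = 558.
Since both inequalities hold, each species can invade when rare, so the interior equilibrium is stable.

stable coexistence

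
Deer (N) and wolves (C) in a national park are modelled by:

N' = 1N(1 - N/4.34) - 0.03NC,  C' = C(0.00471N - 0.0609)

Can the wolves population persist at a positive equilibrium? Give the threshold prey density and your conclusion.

Threshold N = 12.9; K < 12.9, so no, the predator goes extinct.

The predator equation gives dC/dt > 0 only when N > 0.0609/0.00471 = 12.9.
Without the predator, N → K = 4.34. Since 4.34 < 12.9, the predator cannot invade.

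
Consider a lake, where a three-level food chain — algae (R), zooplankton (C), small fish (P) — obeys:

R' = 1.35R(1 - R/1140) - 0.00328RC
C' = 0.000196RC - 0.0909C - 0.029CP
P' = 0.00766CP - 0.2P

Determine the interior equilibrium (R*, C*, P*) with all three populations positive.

R* ≈ 1070, C* ≈ 26.1, P* ≈ 4.08

From dP/dt = 0: 0.00766C* = 0.2, so C* = 26.1.
From dR/dt = 0: 1.35(1 - R*/1140) = 0.00328·26.1, giving R* = 1140·(1 - 0.0634) = 1070.
From dC/dt = 0: 0.000196·1070 - 0.0909 = 0.029P*, so P* = 0.118/0.029 = 4.08.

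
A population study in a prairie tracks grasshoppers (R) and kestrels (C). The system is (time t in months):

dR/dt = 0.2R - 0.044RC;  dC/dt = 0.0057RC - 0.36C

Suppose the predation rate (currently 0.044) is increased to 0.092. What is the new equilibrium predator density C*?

At the interior fixed point, setting dR/dt = 0 with R > 0 fixes C* = (prey growth rate)/(RC coefficient) — independent of the other coefficients.
With the change, C* = 0.2/0.092 = 2.17; it falls from 4.55.

C* ≈ 2.17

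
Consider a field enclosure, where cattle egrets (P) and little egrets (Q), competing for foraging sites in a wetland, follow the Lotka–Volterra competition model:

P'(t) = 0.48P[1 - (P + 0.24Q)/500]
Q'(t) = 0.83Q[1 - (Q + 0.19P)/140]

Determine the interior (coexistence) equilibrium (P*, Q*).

Setting both brackets to zero gives the nullclines P + 0.24Q = 500 and 0.19P + Q = 140.
Substituting Q = 140 - 0.19P into the first: P(1 - 0.24·0.19) = 500 - 0.24·140.
So P* = 466/0.954 = 489, and then Q* = 140 - 0.19·489 = 47.2.

P* ≈ 489, Q* ≈ 47.2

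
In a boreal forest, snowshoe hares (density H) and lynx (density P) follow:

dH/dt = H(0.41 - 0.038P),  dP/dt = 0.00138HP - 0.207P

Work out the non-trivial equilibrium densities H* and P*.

H* ≈ 150, P* ≈ 10.8

Set dP/dt = 0 with P > 0: 0.00138H - 0.207 = 0, so H* = 0.207/0.00138 = 150.
Set dH/dt = 0 with H > 0: 0.41 - 0.038P = 0, so P* = 0.41/0.038 = 10.8.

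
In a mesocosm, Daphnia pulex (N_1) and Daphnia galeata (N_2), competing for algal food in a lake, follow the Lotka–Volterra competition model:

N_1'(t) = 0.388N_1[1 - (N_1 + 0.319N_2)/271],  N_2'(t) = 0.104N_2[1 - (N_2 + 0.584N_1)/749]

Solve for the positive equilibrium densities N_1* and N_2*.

Setting both brackets to zero gives the nullclines N_1 + 0.319N_2 = 271 and 0.584N_1 + N_2 = 749.
Substituting N_2 = 749 - 0.584N_1 into the first: N_1(1 - 0.319·0.584) = 271 - 0.319·749.
So N_1* = 32.1/0.814 = 39.4, and then N_2* = 749 - 0.584·39.4 = 726.

N_1* ≈ 39.4, N_2* ≈ 726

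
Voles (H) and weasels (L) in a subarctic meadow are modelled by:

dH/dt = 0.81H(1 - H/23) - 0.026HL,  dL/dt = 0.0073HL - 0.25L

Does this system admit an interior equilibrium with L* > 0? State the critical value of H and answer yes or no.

Threshold H = 34.2; K < 34.2, so no, the predator goes extinct.

The predator equation gives dL/dt > 0 only when H > 0.25/0.0073 = 34.2.
Without the predator, H → K = 23. Since 23 < 34.2, the predator cannot invade.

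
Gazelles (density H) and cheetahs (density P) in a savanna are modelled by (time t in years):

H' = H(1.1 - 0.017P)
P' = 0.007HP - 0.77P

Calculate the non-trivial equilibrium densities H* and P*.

Set dP/dt = 0 with P > 0: 0.007H - 0.77 = 0, so H* = 0.77/0.007 = 110.
Set dH/dt = 0 with H > 0: 1.1 - 0.017P = 0, so P* = 1.1/0.017 = 64.7.

H* ≈ 110, P* ≈ 64.7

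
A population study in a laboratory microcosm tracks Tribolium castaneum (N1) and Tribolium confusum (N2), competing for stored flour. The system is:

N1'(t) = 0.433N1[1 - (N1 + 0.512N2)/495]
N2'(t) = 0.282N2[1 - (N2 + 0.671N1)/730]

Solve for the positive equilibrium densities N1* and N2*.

N1* ≈ 185, N2* ≈ 606

Setting both brackets to zero gives the nullclines N1 + 0.512N2 = 495 and 0.671N1 + N2 = 730.
Substituting N2 = 730 - 0.671N1 into the first: N1(1 - 0.512·0.671) = 495 - 0.512·730.
So N1* = 121/0.656 = 185, and then N2* = 730 - 0.671·185 = 606.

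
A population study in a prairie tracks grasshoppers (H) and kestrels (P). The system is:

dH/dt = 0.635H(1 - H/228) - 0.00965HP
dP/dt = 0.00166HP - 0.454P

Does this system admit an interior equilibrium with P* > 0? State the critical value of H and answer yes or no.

The predator equation gives dP/dt > 0 only when H > 0.454/0.00166 = 273.
Without the predator, H → K = 228. Since 228 < 273, the predator cannot invade.

Threshold H = 273; K < 273, so no, the predator goes extinct.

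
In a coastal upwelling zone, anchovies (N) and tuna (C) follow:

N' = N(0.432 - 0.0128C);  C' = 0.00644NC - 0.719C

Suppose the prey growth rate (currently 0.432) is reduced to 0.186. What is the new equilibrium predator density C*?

At the interior fixed point, setting dN/dt = 0 with N > 0 fixes C* = (prey growth rate)/(NC coefficient) — independent of the other coefficients.
With the change, C* = 0.186/0.0128 = 14.5; it falls from 33.8.

C* ≈ 14.5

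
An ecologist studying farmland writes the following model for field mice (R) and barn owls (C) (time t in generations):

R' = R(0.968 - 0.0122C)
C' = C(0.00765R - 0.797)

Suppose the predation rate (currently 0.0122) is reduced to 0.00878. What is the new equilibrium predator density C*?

C* ≈ 110

At the interior fixed point, setting dR/dt = 0 with R > 0 fixes C* = (prey growth rate)/(RC coefficient) — independent of the other coefficients.
With the change, C* = 0.968/0.00878 = 110; it rises from 79.3.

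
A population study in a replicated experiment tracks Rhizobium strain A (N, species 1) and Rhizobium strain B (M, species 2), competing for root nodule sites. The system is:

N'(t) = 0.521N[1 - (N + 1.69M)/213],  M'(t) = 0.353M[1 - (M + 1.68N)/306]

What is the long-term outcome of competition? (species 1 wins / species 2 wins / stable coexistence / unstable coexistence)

unstable coexistence (outcome depends on initial conditions)

Compare the nullcline intercepts: K1/α12 = 213/1.69 = 126 < K2 = 306; K2/α21 = 306/1.68 = 182 < K1 = 213.
Since both are reversed, neither can invade when rare; the interior point is a saddle.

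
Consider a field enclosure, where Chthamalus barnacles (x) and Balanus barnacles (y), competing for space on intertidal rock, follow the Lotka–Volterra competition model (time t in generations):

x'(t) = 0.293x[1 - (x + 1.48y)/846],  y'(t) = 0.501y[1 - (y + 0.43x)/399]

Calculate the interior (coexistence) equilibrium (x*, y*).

Setting both brackets to zero gives the nullclines x + 1.48y = 846 and 0.43x + y = 399.
Substituting y = 399 - 0.43x into the first: x(1 - 1.48·0.43) = 846 - 1.48·399.
So x* = 255/0.364 = 703, and then y* = 399 - 0.43·703 = 96.9.

x* ≈ 703, y* ≈ 96.9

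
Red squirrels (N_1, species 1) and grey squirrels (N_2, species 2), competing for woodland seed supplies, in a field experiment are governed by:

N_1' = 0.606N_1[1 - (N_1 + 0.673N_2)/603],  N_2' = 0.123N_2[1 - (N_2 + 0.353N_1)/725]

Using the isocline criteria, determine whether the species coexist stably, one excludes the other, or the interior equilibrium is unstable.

stable coexistence

Compare the nullcline intercepts: K1/α12 = 603/0.673 = 896 > K2 = 725; K2/α21 = 725/0.353 = 2050 > K1 = 603.
Since both inequalities hold, each species can invade when rare, so the interior equilibrium is stable.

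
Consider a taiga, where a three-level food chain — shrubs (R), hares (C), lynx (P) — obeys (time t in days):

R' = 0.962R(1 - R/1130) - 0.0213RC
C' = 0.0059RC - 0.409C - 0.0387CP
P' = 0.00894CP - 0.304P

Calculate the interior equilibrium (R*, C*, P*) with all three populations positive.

From dP/dt = 0: 0.00894C* = 0.304, so C* = 34.
From dR/dt = 0: 0.962(1 - R*/1130) = 0.0213·34, giving R* = 1130·(1 - 0.753) = 279.
From dC/dt = 0: 0.0059·279 - 0.409 = 0.0387P*, so P* = 1.24/0.0387 = 32.

R* ≈ 279, C* ≈ 34, P* ≈ 32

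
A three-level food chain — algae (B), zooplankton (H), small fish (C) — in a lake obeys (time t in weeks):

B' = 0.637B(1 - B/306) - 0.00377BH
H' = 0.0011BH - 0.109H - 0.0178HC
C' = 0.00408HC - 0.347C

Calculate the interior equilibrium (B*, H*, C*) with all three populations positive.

From dC/dt = 0: 0.00408H* = 0.347, so H* = 85.
From dB/dt = 0: 0.637(1 - B*/306) = 0.00377·85, giving B* = 306·(1 - 0.503) = 152.
From dH/dt = 0: 0.0011·152 - 0.109 = 0.0178C*, so C* = 0.0582/0.0178 = 3.27.

B* ≈ 152, H* ≈ 85, C* ≈ 3.27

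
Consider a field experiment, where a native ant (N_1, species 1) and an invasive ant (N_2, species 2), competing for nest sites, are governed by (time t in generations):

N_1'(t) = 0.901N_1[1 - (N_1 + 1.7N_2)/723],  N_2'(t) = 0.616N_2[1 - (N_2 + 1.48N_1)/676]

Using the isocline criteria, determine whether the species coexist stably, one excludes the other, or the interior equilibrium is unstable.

unstable coexistence (outcome depends on initial conditions)

Compare the nullcline intercepts: K1/α12 = 723/1.7 = 425 < K2 = 676; K2/α21 = 676/1.48 = 457 < K1 = 723.
Since both are reversed, neither can invade when rare; the interior point is a saddle.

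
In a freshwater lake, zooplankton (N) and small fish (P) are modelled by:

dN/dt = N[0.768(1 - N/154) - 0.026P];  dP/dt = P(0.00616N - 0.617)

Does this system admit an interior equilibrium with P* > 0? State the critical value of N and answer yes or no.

The predator equation gives dP/dt > 0 only when N > 0.617/0.00616 = 100.
Without the predator, N → K = 154. Since 154 > 100, the predator can invade and persist.

Threshold N = 100; K > 100, so yes, the predator persists.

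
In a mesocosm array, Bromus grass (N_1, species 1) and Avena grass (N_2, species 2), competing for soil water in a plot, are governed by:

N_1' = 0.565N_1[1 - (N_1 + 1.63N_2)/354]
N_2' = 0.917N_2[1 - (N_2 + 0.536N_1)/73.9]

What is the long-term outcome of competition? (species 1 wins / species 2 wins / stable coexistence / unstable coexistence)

species 1 excludes species 2

Compare the nullcline intercepts: K1/α12 = 354/1.63 = 217 > K2 = 73.9; K2/α21 = 73.9/0.536 = 138 < K1 = 354.
Since the inequalities point opposite ways, species 1 can invade but species 2 cannot.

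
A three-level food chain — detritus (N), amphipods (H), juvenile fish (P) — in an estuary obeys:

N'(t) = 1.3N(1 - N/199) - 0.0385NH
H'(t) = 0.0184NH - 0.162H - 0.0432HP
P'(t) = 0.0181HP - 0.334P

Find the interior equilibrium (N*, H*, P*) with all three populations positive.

N* ≈ 90.2, H* ≈ 18.5, P* ≈ 34.7

From dP/dt = 0: 0.0181H* = 0.334, so H* = 18.5.
From dN/dt = 0: 1.3(1 - N*/199) = 0.0385·18.5, giving N* = 199·(1 - 0.546) = 90.2.
From dH/dt = 0: 0.0184·90.2 - 0.162 = 0.0432P*, so P* = 1.5/0.0432 = 34.7.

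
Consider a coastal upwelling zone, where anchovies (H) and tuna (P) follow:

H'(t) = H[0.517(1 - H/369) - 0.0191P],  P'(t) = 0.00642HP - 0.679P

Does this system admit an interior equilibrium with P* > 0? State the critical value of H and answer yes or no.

Threshold H = 106; K > 106, so yes, the predator persists.

The predator equation gives dP/dt > 0 only when H > 0.679/0.00642 = 106.
Without the predator, H → K = 369. Since 369 > 106, the predator can invade and persist.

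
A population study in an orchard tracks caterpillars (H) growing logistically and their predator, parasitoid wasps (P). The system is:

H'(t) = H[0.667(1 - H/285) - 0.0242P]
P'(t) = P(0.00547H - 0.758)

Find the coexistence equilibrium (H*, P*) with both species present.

From dP/dt = 0 with P > 0: 0.00547H* = 0.758, so H* = 139.
Substitute into dH/dt = 0: 0.667(1 - 139/285) = 0.0242P*.
The bracket is 0.514, giving P* = 0.343/0.0242 = 14.2.

H* ≈ 139, P* ≈ 14.2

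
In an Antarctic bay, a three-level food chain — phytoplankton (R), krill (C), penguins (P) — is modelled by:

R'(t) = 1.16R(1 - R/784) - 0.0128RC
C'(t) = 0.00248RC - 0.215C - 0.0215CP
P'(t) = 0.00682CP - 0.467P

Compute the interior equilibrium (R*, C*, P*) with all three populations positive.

R* ≈ 192, C* ≈ 68.5, P* ≈ 12.1

From dP/dt = 0: 0.00682C* = 0.467, so C* = 68.5.
From dR/dt = 0: 1.16(1 - R*/784) = 0.0128·68.5, giving R* = 784·(1 - 0.756) = 192.
From dC/dt = 0: 0.00248·192 - 0.215 = 0.0215P*, so P* = 0.26/0.0215 = 12.1.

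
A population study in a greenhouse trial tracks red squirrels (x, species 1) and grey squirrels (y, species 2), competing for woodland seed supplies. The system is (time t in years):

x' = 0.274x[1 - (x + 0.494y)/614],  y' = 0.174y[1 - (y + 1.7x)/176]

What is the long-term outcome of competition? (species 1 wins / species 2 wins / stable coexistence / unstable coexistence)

Compare the nullcline intercepts: K1/α12 = 614/0.494 = 1240 > K2 = 176; K2/α21 = 176/1.7 = 104 < K1 = 614.
Since the inequalities point opposite ways, species 1 can invade but species 2 cannot.

species 1 excludes species 2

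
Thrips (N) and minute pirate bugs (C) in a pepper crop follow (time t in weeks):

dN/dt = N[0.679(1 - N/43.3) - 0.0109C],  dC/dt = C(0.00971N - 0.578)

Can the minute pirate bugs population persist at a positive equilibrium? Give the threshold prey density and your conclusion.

Threshold N = 59.5; K < 59.5, so no, the predator goes extinct.

The predator equation gives dC/dt > 0 only when N > 0.578/0.00971 = 59.5.
Without the predator, N → K = 43.3. Since 43.3 < 59.5, the predator cannot invade.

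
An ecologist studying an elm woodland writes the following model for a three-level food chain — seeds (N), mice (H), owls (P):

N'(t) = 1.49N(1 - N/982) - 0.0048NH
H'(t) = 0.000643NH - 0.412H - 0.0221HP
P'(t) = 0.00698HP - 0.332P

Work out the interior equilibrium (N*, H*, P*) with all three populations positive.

N* ≈ 832, H* ≈ 47.6, P* ≈ 5.55

From dP/dt = 0: 0.00698H* = 0.332, so H* = 47.6.
From dN/dt = 0: 1.49(1 - N*/982) = 0.0048·47.6, giving N* = 982·(1 - 0.153) = 832.
From dH/dt = 0: 0.000643·832 - 0.412 = 0.0221P*, so P* = 0.123/0.0221 = 5.55.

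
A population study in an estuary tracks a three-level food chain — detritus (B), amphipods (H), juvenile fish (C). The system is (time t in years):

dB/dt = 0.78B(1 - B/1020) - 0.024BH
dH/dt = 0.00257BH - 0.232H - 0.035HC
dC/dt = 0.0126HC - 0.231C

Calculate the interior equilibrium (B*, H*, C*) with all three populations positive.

From dC/dt = 0: 0.0126H* = 0.231, so H* = 18.3.
From dB/dt = 0: 0.78(1 - B*/1020) = 0.024·18.3, giving B* = 1020·(1 - 0.564) = 445.
From dH/dt = 0: 0.00257·445 - 0.232 = 0.035C*, so C* = 0.911/0.035 = 26.

B* ≈ 445, H* ≈ 18.3, C* ≈ 26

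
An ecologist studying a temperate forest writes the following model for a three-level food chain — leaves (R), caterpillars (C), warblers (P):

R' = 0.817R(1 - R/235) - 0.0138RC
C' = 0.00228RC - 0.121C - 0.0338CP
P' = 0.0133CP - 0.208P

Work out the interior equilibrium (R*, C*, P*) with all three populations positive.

From dP/dt = 0: 0.0133C* = 0.208, so C* = 15.6.
From dR/dt = 0: 0.817(1 - R*/235) = 0.0138·15.6, giving R* = 235·(1 - 0.264) = 173.
From dC/dt = 0: 0.00228·173 - 0.121 = 0.0338P*, so P* = 0.273/0.0338 = 8.08.

R* ≈ 173, C* ≈ 15.6, P* ≈ 8.08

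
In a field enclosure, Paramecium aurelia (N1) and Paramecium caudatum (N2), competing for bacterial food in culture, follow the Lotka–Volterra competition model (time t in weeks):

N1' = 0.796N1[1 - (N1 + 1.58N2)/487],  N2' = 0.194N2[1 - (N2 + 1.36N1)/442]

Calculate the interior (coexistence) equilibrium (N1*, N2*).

N1* ≈ 184, N2* ≈ 192

Setting both brackets to zero gives the nullclines N1 + 1.58N2 = 487 and 1.36N1 + N2 = 442.
Substituting N2 = 442 - 1.36N1 into the first: N1(1 - 1.58·1.36) = 487 - 1.58·442.
So N1* = -211/-1.15 = 184, and then N2* = 442 - 1.36·184 = 192.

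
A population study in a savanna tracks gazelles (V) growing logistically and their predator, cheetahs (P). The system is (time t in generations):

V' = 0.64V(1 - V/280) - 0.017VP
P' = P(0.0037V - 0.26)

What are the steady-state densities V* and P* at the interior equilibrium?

From dP/dt = 0 with P > 0: 0.0037V* = 0.26, so V* = 70.3.
Substitute into dV/dt = 0: 0.64(1 - 70.3/280) = 0.017P*.
The bracket is 0.749, giving P* = 0.479/0.017 = 28.2.

V* ≈ 70.3, P* ≈ 28.2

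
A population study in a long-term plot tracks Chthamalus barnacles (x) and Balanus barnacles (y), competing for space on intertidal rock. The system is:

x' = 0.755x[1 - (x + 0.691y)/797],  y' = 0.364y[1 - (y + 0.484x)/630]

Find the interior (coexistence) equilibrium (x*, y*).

x* ≈ 543, y* ≈ 367

Setting both brackets to zero gives the nullclines x + 0.691y = 797 and 0.484x + y = 630.
Substituting y = 630 - 0.484x into the first: x(1 - 0.691·0.484) = 797 - 0.691·630.
So x* = 362/0.666 = 543, and then y* = 630 - 0.484·543 = 367.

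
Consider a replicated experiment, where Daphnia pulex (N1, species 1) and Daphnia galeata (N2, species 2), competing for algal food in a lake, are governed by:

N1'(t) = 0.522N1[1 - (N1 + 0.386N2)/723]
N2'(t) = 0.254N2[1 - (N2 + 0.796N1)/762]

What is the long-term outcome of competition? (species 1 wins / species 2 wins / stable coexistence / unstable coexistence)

Compare the nullcline intercepts: K1/α12 = 723/0.386 = 1870 > K2 = 762; K2/α21 = 762/0.796 = 957 > K1 = 723.
Since both inequalities hold, each species can invade when rare, so the interior equilibrium is stable.

stable coexistence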